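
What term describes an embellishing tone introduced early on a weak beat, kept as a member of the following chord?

Anticipation.

Approach: ahead of the chord change (typically by step), so it is dissonant against the current harmony. Departure: none — the same pitch is restated or held and is a chord tone of the new harmony.
Dissonant first, consonant once the harmony catches up: the note simply arrives early — an anticipation. (The reverse timing, consonant first and dissonant after the change, would be a suspension or retardation.)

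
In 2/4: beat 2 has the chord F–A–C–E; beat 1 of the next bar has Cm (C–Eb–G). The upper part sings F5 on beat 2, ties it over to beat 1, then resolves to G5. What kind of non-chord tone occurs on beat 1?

Retardation.

The harmony at that moment is C minor triad (C, Eb, G); F5 is not a chord tone.
It is held over (the same pitch as the preceding F5) and left by step up to G5.
Held over from the previous chord and resolving up by step — a retardation.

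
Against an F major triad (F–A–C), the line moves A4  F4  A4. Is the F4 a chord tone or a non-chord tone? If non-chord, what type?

Chord tone (the root of F major triad).

F major triad contains F, A, C; F is the root, so it is a chord tone.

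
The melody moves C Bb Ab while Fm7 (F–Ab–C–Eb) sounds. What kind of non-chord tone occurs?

Bb is a passing tone.

The harmony at that moment is F minor seventh chord (F, Ab, C, Eb); Bb is not a chord tone.
It is approached by step down from C and left by step down to Ab.
Step in, step out in the same direction — a passing tone.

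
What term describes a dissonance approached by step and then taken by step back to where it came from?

Approach: by step. Departure: by step in the opposite direction, back to the starting pitch.
Stepwise on both sides but reversing to return to the same chord tone — a neighbor tone. (Had it continued onward in the same direction it would be a passing tone instead.)

Neighbor tone.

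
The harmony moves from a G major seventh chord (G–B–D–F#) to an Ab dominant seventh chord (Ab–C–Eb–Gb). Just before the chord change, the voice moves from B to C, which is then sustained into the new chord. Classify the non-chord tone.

C is an anticipation.

The harmony at that moment is G major seventh chord (G, B, D, F#); C is not a chord tone.
It is approached by step up from B and then sustained as the same pitch into the next harmony.
Arriving early and becoming a chord tone when the harmony changes — an anticipation.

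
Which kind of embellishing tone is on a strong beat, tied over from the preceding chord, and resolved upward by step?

Retardation.

Approach: by preparation — the pitch is first a chord tone, then held (tied or repeated) while the harmony changes under it. Departure: up by step. Metric position: strong.
A prepared dissonance that resolves upward by step — a retardation. (The same figure resolving downward would be a suspension.)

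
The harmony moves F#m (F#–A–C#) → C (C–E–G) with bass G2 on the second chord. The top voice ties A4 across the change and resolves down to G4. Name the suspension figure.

9–8 suspension.

At the second chord the bass is G2. The suspended A4 lies a ninth above the bass; after resolving down by step to G4, the interval above the bass becomes an octave.
Suspension figures are named by those two intervals: 9–8.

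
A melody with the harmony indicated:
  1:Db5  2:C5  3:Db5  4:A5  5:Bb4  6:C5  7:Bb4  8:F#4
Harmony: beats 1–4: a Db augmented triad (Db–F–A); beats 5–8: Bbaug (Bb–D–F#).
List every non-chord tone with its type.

The harmony at that moment is Db augmented triad (Db, F, A); C5 is not a chord tone.
It is approached by step down from Db5 and left by step up to Db5.
Step away and step back to the same note — a neighbor tone (lower neighbor).
The harmony at that moment is Bb augmented triad (Bb, D, F#); C5 is not a chord tone.
It is approached by step up from Bb4 and left by step down to Bb4.
Step away and step back to the same note — a neighbor tone (upper neighbor).

C5 (beat 2) — neighbor tone; C5 (beat 6) — neighbor tone.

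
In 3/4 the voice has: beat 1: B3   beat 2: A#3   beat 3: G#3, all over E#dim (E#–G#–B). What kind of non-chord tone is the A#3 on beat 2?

Passing tone.

The harmony at that moment is E# diminished triad (E#, G#, B); A#3 is not a chord tone.
It is approached by step down from B3 and left by step down to G#3.
Step in, step out in the same direction — a passing tone.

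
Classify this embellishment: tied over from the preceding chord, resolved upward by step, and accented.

Approach: by preparation — the pitch is first a chord tone, then held (tied or repeated) while the harmony changes under it. Departure: up by step. Metric position: strong.
A prepared dissonance that resolves upward by step — a retardation. (The same figure resolving downward would be a suspension.)

Retardation.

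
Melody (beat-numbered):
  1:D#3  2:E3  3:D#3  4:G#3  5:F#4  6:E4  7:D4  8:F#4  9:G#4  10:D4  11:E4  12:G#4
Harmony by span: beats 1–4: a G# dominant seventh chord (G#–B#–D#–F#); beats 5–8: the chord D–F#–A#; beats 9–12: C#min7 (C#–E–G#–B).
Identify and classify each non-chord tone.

E3 (beat 2) — neighbor tone; E4 (beat 6) — passing tone; D4 (beat 10) — appoggiatura.

The harmony at that moment is G# dominant seventh chord (G#, B#, D#, F#); E3 is not a chord tone.
It is approached by step up from D#3 and left by step down to D#3.
Step away and step back to the same note — a neighbor tone (upper neighbor).
The harmony at that moment is D augmented triad (D, F#, A#); E4 is not a chord tone.
It is approached by step down from F#4 and left by step down to D4.
Step in, step out in the same direction — a passing tone.
The harmony at that moment is C# minor seventh chord (C#, E, G#, B); D4 is not a chord tone.
It is approached by leap down from G#4 and left by step up to E4.
Leap in, step out — an appoggiatura.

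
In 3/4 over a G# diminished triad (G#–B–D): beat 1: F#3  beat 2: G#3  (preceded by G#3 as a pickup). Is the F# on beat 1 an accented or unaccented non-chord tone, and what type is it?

The harmony at that moment is G# diminished triad (G#, B, D); F#3 is not a chord tone.
It is approached by step down from G#3 and left by step up to G#3.
Step away and step back to the same note — a neighbor tone (lower neighbor).
It falls on the downbeat, so it is accented.

Accented neighbor tone.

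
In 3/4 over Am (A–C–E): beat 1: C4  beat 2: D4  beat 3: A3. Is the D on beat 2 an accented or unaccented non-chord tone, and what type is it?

The harmony at that moment is A minor triad (A, C, E); D4 is not a chord tone.
It is approached by step up from C4 and left by leap down to A3.
Step in, leap out — an escape tone.
It falls on a weak beat, so it is unaccented.

Unaccented escape tone.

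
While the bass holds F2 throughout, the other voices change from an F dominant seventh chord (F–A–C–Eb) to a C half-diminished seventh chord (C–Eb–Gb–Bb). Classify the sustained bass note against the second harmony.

The harmony at that moment is C half-diminished seventh chord (C, Eb, Gb, Bb); F2 is not a chord tone.
It is held over (the same pitch as the preceding F2) and then sustained as the same pitch into the next harmony.
Sustained through a change of harmony — a pedal tone.

Pedal tone (pedal point).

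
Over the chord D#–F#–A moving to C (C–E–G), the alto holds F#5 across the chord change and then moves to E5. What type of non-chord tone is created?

The harmony at that moment is C major triad (C, E, G); F#5 is not a chord tone.
It is held over (the same pitch as the preceding F#5) and left by step down to E5.
Held over from the previous chord and resolving down by step — a suspension.

F#5 is a suspension.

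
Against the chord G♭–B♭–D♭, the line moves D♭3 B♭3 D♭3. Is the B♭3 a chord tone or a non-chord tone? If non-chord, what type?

Gb major triad contains G♭, B♭, D♭; B♭ is the third, so it is a chord tone.

Chord tone (the third of Gb major triad).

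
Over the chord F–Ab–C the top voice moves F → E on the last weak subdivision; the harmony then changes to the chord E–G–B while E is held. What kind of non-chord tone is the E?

E is an anticipation.

The harmony at that moment is F minor triad (F, Ab, C); E is not a chord tone.
It is approached by step down from F and then sustained as the same pitch into the next harmony.
Arriving early and becoming a chord tone when the harmony changes — an anticipation.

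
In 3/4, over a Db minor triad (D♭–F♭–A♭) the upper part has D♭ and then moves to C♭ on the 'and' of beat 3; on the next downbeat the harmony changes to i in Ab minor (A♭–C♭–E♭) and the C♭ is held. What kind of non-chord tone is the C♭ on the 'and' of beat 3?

Anticipation.

The harmony at that moment is D♭ minor triad (D♭, F♭, A♭); C♭ is not a chord tone.
It is approached by step down from D♭ and then sustained as the same pitch into the next harmony.
Arriving early and becoming a chord tone when the harmony changes — an anticipation.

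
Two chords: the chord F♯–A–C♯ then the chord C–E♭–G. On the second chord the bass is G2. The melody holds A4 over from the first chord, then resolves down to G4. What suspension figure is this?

9–8 suspension.

At the second chord the bass is G2. The suspended A4 lies a ninth above the bass; after resolving down by step to G4, the interval above the bass becomes an octave.
Suspension figures are named by those two intervals: 9–8.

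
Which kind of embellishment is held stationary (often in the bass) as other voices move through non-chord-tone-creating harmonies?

Pedal tone.

Approach: none. Departure: none — a single pitch is sustained while the chords change around it, passing through harmonies that do not contain it.
No melodic motion at all; the dissonance is created entirely by the moving harmonies against the stationary note — a pedal tone (pedal point).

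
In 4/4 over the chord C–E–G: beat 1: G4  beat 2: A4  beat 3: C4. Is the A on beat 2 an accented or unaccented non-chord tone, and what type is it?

The harmony at that moment is C major triad (C, E, G); A4 is not a chord tone.
It is approached by step up from G4 and left by leap down to C4.
Step in, leap out — an escape tone.
It falls on a weak beat, so it is unaccented.

Unaccented escape tone.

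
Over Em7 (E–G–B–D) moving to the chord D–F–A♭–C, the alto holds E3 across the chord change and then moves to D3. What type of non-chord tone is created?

E3 is a suspension.

The harmony at that moment is D half-diminished seventh chord (D, F, A♭, C); E3 is not a chord tone.
It is held over (the same pitch as the preceding E3) and left by step down to D3.
Held over from the previous chord and resolving down by step — a suspension.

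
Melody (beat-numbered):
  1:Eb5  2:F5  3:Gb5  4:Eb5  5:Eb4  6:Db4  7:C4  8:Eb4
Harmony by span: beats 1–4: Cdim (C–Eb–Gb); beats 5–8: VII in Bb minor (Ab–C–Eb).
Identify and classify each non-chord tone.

The harmony at that moment is C diminished triad (C, Eb, Gb); F5 is not a chord tone.
It is approached by step up from Eb5 and left by step up to Gb5.
Step in, step out in the same direction — a passing tone.
The harmony at that moment is Ab major triad (Ab, C, Eb); Db4 is not a chord tone.
It is approached by step down from Eb4 and left by step down to C4.
Step in, step out in the same direction — a passing tone.

F5 (beat 2) — passing tone; Db4 (beat 6) — passing tone.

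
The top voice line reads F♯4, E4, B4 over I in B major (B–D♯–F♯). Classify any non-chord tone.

The harmony at that moment is B major triad (B, D♯, F♯); E4 is not a chord tone.
It is approached by step down from F♯4 and left by leap up to B4.
Step in, leap out — an escape tone.

E4 is an escape tone.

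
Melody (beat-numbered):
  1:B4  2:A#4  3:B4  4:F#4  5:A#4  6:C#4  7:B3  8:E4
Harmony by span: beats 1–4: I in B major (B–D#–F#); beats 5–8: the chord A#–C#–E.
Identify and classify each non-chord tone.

A#4 (beat 2) — neighbor tone; B3 (beat 7) — escape tone.

The harmony at that moment is B major triad (B, D#, F#); A#4 is not a chord tone.
It is approached by step down from B4 and left by step up to B4.
Step away and step back to the same note — a neighbor tone (lower neighbor).
The harmony at that moment is A# diminished triad (A#, C#, E); B3 is not a chord tone.
It is approached by step down from C#4 and left by leap up to E4.
Step in, leap out — an escape tone.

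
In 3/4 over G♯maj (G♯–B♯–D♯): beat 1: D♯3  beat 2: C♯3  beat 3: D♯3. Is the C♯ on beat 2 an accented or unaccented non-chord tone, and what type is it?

Unaccented neighbor tone.

The harmony at that moment is G♯ major triad (G♯, B♯, D♯); C♯3 is not a chord tone.
It is approached by step down from D♯3 and left by step up to D♯3.
Step away and step back to the same note — a neighbor tone (lower neighbor).
It falls on a weak beat, so it is unaccented.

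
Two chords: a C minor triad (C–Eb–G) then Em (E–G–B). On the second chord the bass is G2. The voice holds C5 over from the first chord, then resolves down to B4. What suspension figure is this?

4–3 suspension.

At the second chord the bass is G2. The suspended C5 lies a fourth above the bass; after resolving down by step to B4, the interval above the bass becomes a third.
Suspension figures are named by those two intervals: 4–3.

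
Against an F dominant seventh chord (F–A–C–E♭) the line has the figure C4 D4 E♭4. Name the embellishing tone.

D4 is a passing tone.

The harmony at that moment is F dominant seventh chord (F, A, C, E♭); D4 is not a chord tone.
It is approached by step up from C4 and left by step up to E♭4.
Step in, step out in the same direction — a passing tone.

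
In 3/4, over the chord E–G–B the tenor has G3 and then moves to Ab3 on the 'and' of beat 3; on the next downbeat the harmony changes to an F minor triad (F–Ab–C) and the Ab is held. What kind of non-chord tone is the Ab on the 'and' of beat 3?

Anticipation.

The harmony at that moment is E minor triad (E, G, B); Ab3 is not a chord tone.
It is approached by step up from G3 and then sustained as the same pitch into the next harmony.
Arriving early and becoming a chord tone when the harmony changes — an anticipation.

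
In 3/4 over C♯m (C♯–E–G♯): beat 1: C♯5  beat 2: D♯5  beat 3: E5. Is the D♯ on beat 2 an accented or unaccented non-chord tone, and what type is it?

The harmony at that moment is C♯ minor triad (C♯, E, G♯); D♯5 is not a chord tone.
It is approached by step up from C♯5 and left by step up to E5.
Step in, step out in the same direction — a passing tone.
It falls on a weak beat, so it is unaccented.

Unaccented passing tone.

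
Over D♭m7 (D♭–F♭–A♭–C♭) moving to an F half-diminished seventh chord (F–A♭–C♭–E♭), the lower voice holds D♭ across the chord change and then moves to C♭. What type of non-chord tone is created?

D♭ is a suspension.

The harmony at that moment is F half-diminished seventh chord (F, A♭, C♭, E♭); D♭ is not a chord tone.
It is held over (the same pitch as the preceding D♭) and left by step down to C♭.
Held over from the previous chord and resolving down by step — a suspension.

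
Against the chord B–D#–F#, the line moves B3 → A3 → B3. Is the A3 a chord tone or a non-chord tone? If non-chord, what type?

Non-chord tone — a neighbor tone.

The harmony at that moment is B major triad (B, D#, F#); A3 is not a chord tone.
It is approached by step down from B3 and left by step up to B3.
Step away and step back to the same note — a neighbor tone (lower neighbor).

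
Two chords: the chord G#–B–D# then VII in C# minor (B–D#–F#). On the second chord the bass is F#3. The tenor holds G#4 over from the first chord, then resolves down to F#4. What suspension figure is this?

9–8 suspension.

At the second chord the bass is F#3. The suspended G#4 lies a ninth above the bass; after resolving down by step to F#4, the interval above the bass becomes an octave.
Suspension figures are named by those two intervals: 9–8.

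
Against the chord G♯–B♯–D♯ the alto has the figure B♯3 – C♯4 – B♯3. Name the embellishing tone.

The harmony at that moment is G♯ major triad (G♯, B♯, D♯); C♯4 is not a chord tone.
It is approached by step up from B♯3 and left by step down to B♯3.
Step away and step back to the same note — a neighbor tone (upper neighbor).

C♯4 is a neighbor tone.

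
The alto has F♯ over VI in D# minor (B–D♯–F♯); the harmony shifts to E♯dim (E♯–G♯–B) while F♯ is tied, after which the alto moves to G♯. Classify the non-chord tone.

The harmony at that moment is E♯ diminished triad (E♯, G♯, B); F♯ is not a chord tone.
It is held over (the same pitch as the preceding F♯) and left by step up to G♯.
Held over from the previous chord and resolving up by step — a retardation.

F♯ is a retardation.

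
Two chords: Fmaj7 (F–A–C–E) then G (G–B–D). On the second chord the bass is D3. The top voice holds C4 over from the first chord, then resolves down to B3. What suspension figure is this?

7–6 suspension.

At the second chord the bass is D3. The suspended C4 lies a seventh above the bass; after resolving down by step to B3, the interval above the bass becomes a sixth.
Suspension figures are named by those two intervals: 7–6.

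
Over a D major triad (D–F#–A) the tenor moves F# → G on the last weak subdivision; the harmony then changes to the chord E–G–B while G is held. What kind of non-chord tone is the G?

The harmony at that moment is D major triad (D, F#, A); G is not a chord tone.
It is approached by step up from F# and then sustained as the same pitch into the next harmony.
Arriving early and becoming a chord tone when the harmony changes — an anticipation.

G is an anticipation.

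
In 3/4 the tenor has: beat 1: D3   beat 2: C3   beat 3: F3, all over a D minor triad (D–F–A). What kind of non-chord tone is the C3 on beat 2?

Escape tone.

The harmony at that moment is D minor triad (D, F, A); C3 is not a chord tone.
It is approached by step down from D3 and left by leap up to F3.
Step in, leap out, on a weak beat — an escape tone.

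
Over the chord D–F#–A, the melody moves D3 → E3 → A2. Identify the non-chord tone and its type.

E3 is an escape tone.

The harmony at that moment is D major triad (D, F#, A); E3 is not a chord tone.
It is approached by step up from D3 and left by leap down to A2.
Step in, leap out — an escape tone.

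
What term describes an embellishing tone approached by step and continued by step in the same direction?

Approach: by step. Departure: by step, continuing in the same direction.
Stepwise on both sides with no change of direction means the note fills in the space between two different chord tones — a passing tone. (Had it turned back to its starting note it would be a neighbor tone instead.)

Passing tone.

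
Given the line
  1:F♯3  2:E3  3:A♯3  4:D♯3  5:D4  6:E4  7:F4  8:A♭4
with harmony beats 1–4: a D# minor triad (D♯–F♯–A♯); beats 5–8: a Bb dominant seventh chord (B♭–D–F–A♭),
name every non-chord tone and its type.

E3 (beat 2) — escape tone; E4 (beat 6) — passing tone.

The harmony at that moment is D♯ minor triad (D♯, F♯, A♯); E3 is not a chord tone.
It is approached by step down from F♯3 and left by leap up to A♯3.
Step in, leap out — an escape tone.
The harmony at that moment is B♭ dominant seventh chord (B♭, D, F, A♭); E4 is not a chord tone.
It is approached by step up from D4 and left by step up to F4.
Step in, step out in the same direction — a passing tone.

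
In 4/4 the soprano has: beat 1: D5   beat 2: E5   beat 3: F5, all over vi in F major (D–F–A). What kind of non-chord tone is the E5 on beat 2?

Passing tone.

The harmony at that moment is D minor triad (D, F, A); E5 is not a chord tone.
It is approached by step up from D5 and left by step up to F5.
Step in, step out in the same direction — a passing tone.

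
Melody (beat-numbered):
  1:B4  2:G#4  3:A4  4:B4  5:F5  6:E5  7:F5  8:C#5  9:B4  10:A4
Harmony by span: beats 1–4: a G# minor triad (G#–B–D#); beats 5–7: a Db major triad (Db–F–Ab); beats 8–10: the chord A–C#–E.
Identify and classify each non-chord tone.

A4 (beat 3) — passing tone; E5 (beat 6) — neighbor tone; B4 (beat 9) — passing tone.

The harmony at that moment is G# minor triad (G#, B, D#); A4 is not a chord tone.
It is approached by step up from G#4 and left by step up to B4.
Step in, step out in the same direction — a passing tone.
The harmony at that moment is Db major triad (Db, F, Ab); E5 is not a chord tone.
It is approached by step down from F5 and left by step up to F5.
Step away and step back to the same note — a neighbor tone (lower neighbor).
The harmony at that moment is A major triad (A, C#, E); B4 is not a chord tone.
It is approached by step down from C#5 and left by step down to A4.
Step in, step out in the same direction — a passing tone.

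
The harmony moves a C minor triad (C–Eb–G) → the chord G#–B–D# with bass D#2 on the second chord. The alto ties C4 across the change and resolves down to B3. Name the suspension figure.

At the second chord the bass is D#2. The suspended C4 lies a seventh above the bass; after resolving down by step to B3, the interval above the bass becomes a sixth.
Suspension figures are named by those two intervals: 7–6.

7–6 suspension.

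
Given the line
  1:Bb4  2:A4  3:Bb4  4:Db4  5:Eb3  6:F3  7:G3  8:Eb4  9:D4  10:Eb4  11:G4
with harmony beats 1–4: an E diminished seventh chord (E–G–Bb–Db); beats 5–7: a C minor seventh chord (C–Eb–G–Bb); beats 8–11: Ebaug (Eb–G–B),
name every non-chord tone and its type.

The harmony at that moment is E diminished seventh chord (E, G, Bb, Db); A4 is not a chord tone.
It is approached by step down from Bb4 and left by step up to Bb4.
Step away and step back to the same note — a neighbor tone (lower neighbor).
The harmony at that moment is C minor seventh chord (C, Eb, G, Bb); F3 is not a chord tone.
It is approached by step up from Eb3 and left by step up to G3.
Step in, step out in the same direction — a passing tone.
The harmony at that moment is Eb augmented triad (Eb, G, B); D4 is not a chord tone.
It is approached by step down from Eb4 and left by step up to Eb4.
Step away and step back to the same note — a neighbor tone (lower neighbor).

A4 (beat 2) — neighbor tone; F3 (beat 6) — passing tone; D4 (beat 9) — neighbor tone.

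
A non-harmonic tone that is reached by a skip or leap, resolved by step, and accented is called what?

Appoggiatura.

Approach: by leap. Departure: by step. Metric position: strong.
Leap in, step out, in a metrically strong position — an appoggiatura. (It is the mirror image of the escape tone, which steps in and leaps out from a weak position.)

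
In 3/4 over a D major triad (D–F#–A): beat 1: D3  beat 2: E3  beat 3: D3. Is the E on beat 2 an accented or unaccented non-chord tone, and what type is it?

The harmony at that moment is D major triad (D, F#, A); E3 is not a chord tone.
It is approached by step up from D3 and left by step down to D3.
Step away and step back to the same note — a neighbor tone (upper neighbor).
It falls on a weak beat, so it is unaccented.

Unaccented neighbor tone.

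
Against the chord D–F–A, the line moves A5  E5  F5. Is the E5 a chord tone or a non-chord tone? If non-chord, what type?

The harmony at that moment is D minor triad (D, F, A); E5 is not a chord tone.
It is approached by leap down from A5 and left by step up to F5.
Leap in, step out — an appoggiatura.

Non-chord tone — an appoggiatura.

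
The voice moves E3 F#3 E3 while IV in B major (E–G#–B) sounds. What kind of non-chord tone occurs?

The harmony at that moment is E major triad (E, G#, B); F#3 is not a chord tone.
It is approached by step up from E3 and left by step down to E3.
Step away and step back to the same note — a neighbor tone (upper neighbor).

F#3 is a neighbor tone.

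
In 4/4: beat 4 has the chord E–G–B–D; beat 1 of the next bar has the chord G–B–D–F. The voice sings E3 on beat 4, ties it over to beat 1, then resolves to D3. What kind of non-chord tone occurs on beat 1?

Suspension.

The harmony at that moment is G dominant seventh chord (G, B, D, F); E3 is not a chord tone.
It is held over (the same pitch as the preceding E3) and left by step down to D3.
Held over from the previous chord and resolving down by step — a suspension.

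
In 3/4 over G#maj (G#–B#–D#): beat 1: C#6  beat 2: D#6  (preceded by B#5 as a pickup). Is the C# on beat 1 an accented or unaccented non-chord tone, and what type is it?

Accented passing tone.

The harmony at that moment is G# major triad (G#, B#, D#); C#6 is not a chord tone.
It is approached by step up from B#5 and left by step up to D#6.
Step in, step out in the same direction — a passing tone.
It falls on the downbeat, so it is accented.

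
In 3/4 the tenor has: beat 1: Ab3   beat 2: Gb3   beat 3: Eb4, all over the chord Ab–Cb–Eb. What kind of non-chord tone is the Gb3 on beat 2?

Escape tone.

The harmony at that moment is Ab minor triad (Ab, Cb, Eb); Gb3 is not a chord tone.
It is approached by step down from Ab3 and left by leap up to Eb4.
Step in, leap out, on a weak beat — an escape tone.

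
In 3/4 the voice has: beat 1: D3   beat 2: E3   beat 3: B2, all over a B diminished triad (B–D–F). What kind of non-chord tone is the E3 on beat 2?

The harmony at that moment is B diminished triad (B, D, F); E3 is not a chord tone.
It is approached by step up from D3 and left by leap down to B2.
Step in, leap out, on a weak beat — an escape tone.

Escape tone.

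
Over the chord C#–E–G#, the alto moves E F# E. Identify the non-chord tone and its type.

The harmony at that moment is C# minor triad (C#, E, G#); F# is not a chord tone.
It is approached by step up from E and left by step down to E.
Step away and step back to the same note — a neighbor tone (upper neighbor).

F# is a neighbor tone.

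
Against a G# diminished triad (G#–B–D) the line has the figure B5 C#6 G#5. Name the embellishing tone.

C#6 is an escape tone.

The harmony at that moment is G# diminished triad (G#, B, D); C#6 is not a chord tone.
It is approached by step up from B5 and left by leap down to G#5.
Step in, leap out — an escape tone.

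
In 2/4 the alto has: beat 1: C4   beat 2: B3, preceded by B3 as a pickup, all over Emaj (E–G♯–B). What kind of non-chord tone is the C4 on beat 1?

Upper neighbor tone.

The harmony at that moment is E major triad (E, G♯, B); C4 is not a chord tone.
It is approached by step up from B3 and left by step down to B3.
Step away and step back to the same note — a neighbor tone (upper neighbor).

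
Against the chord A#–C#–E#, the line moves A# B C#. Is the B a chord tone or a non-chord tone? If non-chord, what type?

The harmony at that moment is A# minor triad (A#, C#, E#); B is not a chord tone.
It is approached by step up from A# and left by step up to C#.
Step in, step out in the same direction — a passing tone.

Non-chord tone — a passing tone.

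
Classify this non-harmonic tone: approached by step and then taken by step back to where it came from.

Approach: by step. Departure: by step in the opposite direction, back to the starting pitch.
Stepwise on both sides but reversing to return to the same chord tone — a neighbor tone. (Had it continued onward in the same direction it would be a passing tone instead.)

Neighbor tone.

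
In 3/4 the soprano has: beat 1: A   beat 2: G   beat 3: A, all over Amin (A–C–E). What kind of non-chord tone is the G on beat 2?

The harmony at that moment is A minor triad (A, C, E); G is not a chord tone.
It is approached by step down from A and left by step up to A.
Step away and step back to the same note — a neighbor tone (lower neighbor).

Lower neighbor tone.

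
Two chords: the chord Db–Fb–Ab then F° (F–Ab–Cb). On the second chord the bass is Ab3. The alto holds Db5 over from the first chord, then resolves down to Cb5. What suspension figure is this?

4–3 suspension.

At the second chord the bass is Ab3. The suspended Db5 lies a fourth above the bass; after resolving down by step to Cb5, the interval above the bass becomes a third.
Suspension figures are named by those two intervals: 4–3.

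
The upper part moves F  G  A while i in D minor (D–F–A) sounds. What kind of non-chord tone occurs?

The harmony at that moment is D minor triad (D, F, A); G is not a chord tone.
It is approached by step up from F and left by step up to A.
Step in, step out in the same direction — a passing tone.

G is a passing tone.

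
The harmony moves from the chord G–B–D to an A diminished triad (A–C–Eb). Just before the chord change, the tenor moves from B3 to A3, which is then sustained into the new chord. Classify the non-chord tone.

The harmony at that moment is G major triad (G, B, D); A3 is not a chord tone.
It is approached by step down from B3 and then sustained as the same pitch into the next harmony.
Arriving early and becoming a chord tone when the harmony changes — an anticipation.

A3 is an anticipation.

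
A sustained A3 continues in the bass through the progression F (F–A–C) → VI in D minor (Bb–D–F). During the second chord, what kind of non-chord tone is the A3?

Pedal tone (pedal point).

The harmony at that moment is Bb major triad (Bb, D, F); A3 is not a chord tone.
It is held over (the same pitch as the preceding A3) and then sustained as the same pitch into the next harmony.
Sustained through a change of harmony — a pedal tone.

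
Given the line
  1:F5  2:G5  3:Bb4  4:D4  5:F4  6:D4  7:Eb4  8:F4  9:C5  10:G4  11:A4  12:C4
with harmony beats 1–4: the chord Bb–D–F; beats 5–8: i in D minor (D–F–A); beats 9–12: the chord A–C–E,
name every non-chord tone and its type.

G5 (beat 2) — escape tone; Eb4 (beat 7) — passing tone; G4 (beat 10) — appoggiatura.

The harmony at that moment is Bb major triad (Bb, D, F); G5 is not a chord tone.
It is approached by step up from F5 and left by leap down to Bb4.
Step in, leap out — an escape tone.
The harmony at that moment is D minor triad (D, F, A); Eb4 is not a chord tone.
It is approached by step up from D4 and left by step up to F4.
Step in, step out in the same direction — a passing tone.
The harmony at that moment is A minor triad (A, C, E); G4 is not a chord tone.
It is approached by leap down from C5 and left by step up to A4.
Leap in, step out — an appoggiatura.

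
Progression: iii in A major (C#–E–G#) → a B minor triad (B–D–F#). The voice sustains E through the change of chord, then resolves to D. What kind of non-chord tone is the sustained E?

E is a suspension.

The harmony at that moment is B minor triad (B, D, F#); E is not a chord tone.
It is held over (the same pitch as the preceding E) and left by step down to D.
Held over from the previous chord and resolving down by step — a suspension.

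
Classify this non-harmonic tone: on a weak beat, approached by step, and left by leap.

Escape tone.

Approach: by step. Departure: by leap. Metric position: weak.
Step in, leap out, from a weak position — an escape tone (échappée). (It is the mirror image of the appoggiatura, which leaps in and steps out on a strong beat.)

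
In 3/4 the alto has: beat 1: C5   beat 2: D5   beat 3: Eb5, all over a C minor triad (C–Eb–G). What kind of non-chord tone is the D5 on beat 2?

The harmony at that moment is C minor triad (C, Eb, G); D5 is not a chord tone.
It is approached by step up from C5 and left by step up to Eb5.
Step in, step out in the same direction — a passing tone.

Passing tone.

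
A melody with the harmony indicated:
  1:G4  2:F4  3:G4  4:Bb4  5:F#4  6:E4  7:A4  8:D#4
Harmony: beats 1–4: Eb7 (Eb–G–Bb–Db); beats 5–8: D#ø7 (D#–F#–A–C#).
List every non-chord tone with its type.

F4 (beat 2) — neighbor tone; E4 (beat 6) — escape tone.

The harmony at that moment is Eb dominant seventh chord (Eb, G, Bb, Db); F4 is not a chord tone.
It is approached by step down from G4 and left by step up to G4.
Step away and step back to the same note — a neighbor tone (lower neighbor).
The harmony at that moment is D# half-diminished seventh chord (D#, F#, A, C#); E4 is not a chord tone.
It is approached by step down from F#4 and left by leap up to A4.
Step in, leap out — an escape tone.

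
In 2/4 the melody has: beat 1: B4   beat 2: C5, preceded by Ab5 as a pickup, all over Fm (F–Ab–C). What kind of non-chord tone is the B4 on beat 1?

The harmony at that moment is F minor triad (F, Ab, C); B4 is not a chord tone.
It is approached by leap down from Ab5 and left by step up to C5.
Leap in, step out, metrically accented — an appoggiatura.

Appoggiatura.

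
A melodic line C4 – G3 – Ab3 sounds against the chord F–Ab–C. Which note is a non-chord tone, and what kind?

The harmony at that moment is F minor triad (F, Ab, C); G3 is not a chord tone.
It is approached by leap down from C4 and left by step up to Ab3.
Leap in, step out — an appoggiatura.

G3 is an appoggiatura.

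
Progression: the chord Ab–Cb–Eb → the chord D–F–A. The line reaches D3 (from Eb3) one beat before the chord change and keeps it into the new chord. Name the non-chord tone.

D3 is an anticipation.

The harmony at that moment is Ab minor triad (Ab, Cb, Eb); D3 is not a chord tone.
It is approached by step down from Eb3 and then sustained as the same pitch into the next harmony.
Arriving early and becoming a chord tone when the harmony changes — an anticipation.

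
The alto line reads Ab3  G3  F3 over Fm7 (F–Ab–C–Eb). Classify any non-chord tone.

G3 is a passing tone.

The harmony at that moment is F minor seventh chord (F, Ab, C, Eb); G3 is not a chord tone.
It is approached by step down from Ab3 and left by step down to F3.
Step in, step out in the same direction — a passing tone.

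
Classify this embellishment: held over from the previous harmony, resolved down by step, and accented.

Approach: by preparation — the pitch is first a chord tone, then held (tied or repeated) while the harmony changes under it. Departure: down by step. Metric position: strong.
A prepared dissonance that resolves downward by step — a suspension. (The same figure resolving upward would be a retardation.)

Suspension.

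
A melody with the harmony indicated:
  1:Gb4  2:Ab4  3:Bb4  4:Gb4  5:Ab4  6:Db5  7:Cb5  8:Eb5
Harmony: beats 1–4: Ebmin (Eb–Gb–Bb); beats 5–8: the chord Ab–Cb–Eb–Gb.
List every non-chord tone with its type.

The harmony at that moment is Eb minor triad (Eb, Gb, Bb); Ab4 is not a chord tone.
It is approached by step up from Gb4 and left by step up to Bb4.
Step in, step out in the same direction — a passing tone.
The harmony at that moment is Ab minor seventh chord (Ab, Cb, Eb, Gb); Db5 is not a chord tone.
It is approached by leap up from Ab4 and left by step down to Cb5.
Leap in, step out — an appoggiatura.

Ab4 (beat 2) — passing tone; Db5 (beat 6) — appoggiatura.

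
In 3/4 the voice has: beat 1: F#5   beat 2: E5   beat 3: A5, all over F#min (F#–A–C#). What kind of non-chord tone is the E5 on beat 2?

The harmony at that moment is F# minor triad (F#, A, C#); E5 is not a chord tone.
It is approached by step down from F#5 and left by leap up to A5.
Step in, leap out, on a weak beat — an escape tone.

Escape tone.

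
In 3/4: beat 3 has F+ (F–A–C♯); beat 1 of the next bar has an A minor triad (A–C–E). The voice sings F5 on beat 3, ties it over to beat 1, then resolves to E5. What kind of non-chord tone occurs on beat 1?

Suspension.

The harmony at that moment is A minor triad (A, C, E); F5 is not a chord tone.
It is held over (the same pitch as the preceding F5) and left by step down to E5.
Held over from the previous chord and resolving down by step — a suspension.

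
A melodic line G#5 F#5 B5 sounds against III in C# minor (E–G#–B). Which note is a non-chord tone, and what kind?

The harmony at that moment is E major triad (E, G#, B); F#5 is not a chord tone.
It is approached by step down from G#5 and left by leap up to B5.
Step in, leap out — an escape tone.

F#5 is an escape tone.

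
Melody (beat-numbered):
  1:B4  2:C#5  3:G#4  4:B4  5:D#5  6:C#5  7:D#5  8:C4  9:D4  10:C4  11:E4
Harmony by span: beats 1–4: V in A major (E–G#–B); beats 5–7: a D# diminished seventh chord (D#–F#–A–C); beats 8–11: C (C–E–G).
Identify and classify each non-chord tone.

C#5 (beat 2) — escape tone; C#5 (beat 6) — neighbor tone; D4 (beat 9) — neighbor tone.

The harmony at that moment is E major triad (E, G#, B); C#5 is not a chord tone.
It is approached by step up from B4 and left by leap down to G#4.
Step in, leap out — an escape tone.
The harmony at that moment is D# diminished seventh chord (D#, F#, A, C); C#5 is not a chord tone.
It is approached by step down from D#5 and left by step up to D#5.
Step away and step back to the same note — a neighbor tone (lower neighbor).
The harmony at that moment is C major triad (C, E, G); D4 is not a chord tone.
It is approached by step up from C4 and left by step down to C4.
Step away and step back to the same note — a neighbor tone (upper neighbor).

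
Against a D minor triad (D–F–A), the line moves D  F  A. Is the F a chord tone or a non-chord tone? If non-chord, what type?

D minor triad contains D, F, A; F is the third, so it is a chord tone.

Chord tone (the third of D minor triad).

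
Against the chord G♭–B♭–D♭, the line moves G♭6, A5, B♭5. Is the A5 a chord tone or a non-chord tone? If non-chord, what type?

The harmony at that moment is G♭ major triad (G♭, B♭, D♭); A5 is not a chord tone.
It is approached by leap down from G♭6 and left by step up to B♭5.
Leap in, step out — an appoggiatura.

Non-chord tone — an appoggiatura.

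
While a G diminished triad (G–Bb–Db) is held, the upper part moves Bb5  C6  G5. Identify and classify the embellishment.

C6 is an escape tone.

The harmony at that moment is G diminished triad (G, Bb, Db); C6 is not a chord tone.
It is approached by step up from Bb5 and left by leap down to G5.
Step in, leap out — an escape tone.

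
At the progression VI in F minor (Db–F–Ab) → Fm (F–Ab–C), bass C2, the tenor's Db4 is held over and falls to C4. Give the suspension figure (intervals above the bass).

At the second chord the bass is C2. The suspended Db4 lies a ninth above the bass; after resolving down by step to C4, the interval above the bass becomes an octave.
Suspension figures are named by those two intervals: 9–8.

9–8 suspension.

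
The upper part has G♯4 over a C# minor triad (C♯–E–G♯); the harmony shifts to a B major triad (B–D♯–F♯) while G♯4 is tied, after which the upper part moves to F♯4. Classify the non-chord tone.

The harmony at that moment is B major triad (B, D♯, F♯); G♯4 is not a chord tone.
It is held over (the same pitch as the preceding G♯4) and left by step down to F♯4.
Held over from the previous chord and resolving down by step — a suspension.

G♯4 is a suspension.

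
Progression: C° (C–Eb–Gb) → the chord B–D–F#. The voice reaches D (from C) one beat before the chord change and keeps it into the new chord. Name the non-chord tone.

D is an anticipation.

The harmony at that moment is C diminished triad (C, Eb, Gb); D is not a chord tone.
It is approached by step up from C and then sustained as the same pitch into the next harmony.
Arriving early and becoming a chord tone when the harmony changes — an anticipation.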